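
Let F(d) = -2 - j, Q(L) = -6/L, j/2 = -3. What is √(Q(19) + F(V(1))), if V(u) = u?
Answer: √1330/19 ≈ 1.9194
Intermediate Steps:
j = -6 (j = 2*(-3) = -6)
F(d) = 4 (F(d) = -2 - 1*(-6) = -2 + 6 = 4)
√(Q(19) + F(V(1))) = √(-6/19 + 4) = √(70/19) = √1330/19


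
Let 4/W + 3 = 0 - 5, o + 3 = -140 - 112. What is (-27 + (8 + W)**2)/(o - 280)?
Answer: -117/2140 ≈ -0.054673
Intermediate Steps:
o = -255 (o = -3 + (-140 - 112) = -3 - 252 = -255)
W = -1/2 (W = 4/(-3 + (0 - 5)) = 4/(-3 - 5) = 4/(-8) = 4*(-1/8) = -1/2 ≈ -0.50000)
(-27 + (8 + W)**2)/(o - 280) = (-27 + (8 - 1/2)**2)/(-255 - 280) = (-27 + (15/2)**2)/(-535) = (-27 + 225/4)*(-1/535) = (117/4)*(-1/535) = -117/2140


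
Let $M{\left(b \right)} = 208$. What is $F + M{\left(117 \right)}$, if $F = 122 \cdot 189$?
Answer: $23266$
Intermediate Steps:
$F = 23058$
$F + M{\left(117 \right)} = 23058 + 208 = 23266$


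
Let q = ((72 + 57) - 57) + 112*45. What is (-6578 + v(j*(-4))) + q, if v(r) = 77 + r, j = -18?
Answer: -1317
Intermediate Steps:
q = 5112 (q = (129 - 57) + 5040 = 72 + 5040 = 5112)
(-6578 + v(j*(-4))) + q = (-6578 + (77 - 18*(-4))) + 5112 = (-6578 + (77 + 72)) + 5112 = (-6578 + 149) + 5112 = -6429 + 5112 = -1317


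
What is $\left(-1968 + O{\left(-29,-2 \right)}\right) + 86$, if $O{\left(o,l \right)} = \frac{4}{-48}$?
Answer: $- \frac{22585}{12} \approx -1882.1$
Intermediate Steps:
$O{\left(o,l \right)} = - \frac{1}{12}$ ($O{\left(o,l \right)} = 4 \left(- \frac{1}{48}\right) = - \frac{1}{12}$)
$\left(-1968 + O{\left(-29,-2 \right)}\right) + 86 = \left(-1968 - \frac{1}{12}\right) + 86 = - \frac{23617}{12} + 86 = - \frac{22585}{12}$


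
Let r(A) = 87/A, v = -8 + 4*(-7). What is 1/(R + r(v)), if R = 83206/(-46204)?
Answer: -138612/584597 ≈ -0.23711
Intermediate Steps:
v = -36 (v = -8 - 28 = -36)
R = -41603/23102 (R = 83206*(-1/46204) = -41603/23102 ≈ -1.8008)
1/(R + r(v)) = 1/(-41603/23102 + 87/(-36)) = 1/(-41603/23102 + 87*(-1/36)) = 1/(-41603/23102 - 29/12) = 1/(-584597/138612) = -138612/584597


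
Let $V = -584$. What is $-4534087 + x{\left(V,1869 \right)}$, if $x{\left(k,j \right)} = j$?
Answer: $-4532218$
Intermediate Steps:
$-4534087 + x{\left(V,1869 \right)} = -4534087 + 1869 = -4532218$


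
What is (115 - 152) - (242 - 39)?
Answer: -240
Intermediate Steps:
(115 - 152) - (242 - 39) = -37 - 1*203 = -37 - 203 = -240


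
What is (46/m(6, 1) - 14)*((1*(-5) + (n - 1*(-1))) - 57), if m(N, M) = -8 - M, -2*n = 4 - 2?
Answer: 10664/9 ≈ 1184.9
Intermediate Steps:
n = -1 (n = -(4 - 2)/2 = -1/2*2 = -1)
(46/m(6, 1) - 14)*((1*(-5) + (n - 1*(-1))) - 57) = (46/(-8 - 1*1) - 14)*((1*(-5) + (-1 - 1*(-1))) - 57) = (46/(-8 - 1) - 14)*((-5 + (-1 + 1)) - 57) = (46/(-9) - 14)*((-5 + 0) - 57) = (46*(-1/9) - 14)*(-5 - 57) = (-46/9 - 14)*(-62) = -172/9*(-62) = 10664/9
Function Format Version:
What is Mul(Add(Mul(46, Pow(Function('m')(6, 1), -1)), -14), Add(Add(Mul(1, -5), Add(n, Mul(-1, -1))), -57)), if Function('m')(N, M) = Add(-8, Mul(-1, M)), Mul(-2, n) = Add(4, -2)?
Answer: Rational(10664, 9) ≈ 1184.9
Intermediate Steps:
n = -1 (n = Mul(Rational(-1, 2), Add(4, -2)) = Mul(Rational(-1, 2), 2) = -1)
Mul(Add(Mul(46, Pow(Function('m')(6, 1), -1)), -14), Add(Add(Mul(1, -5), Add(n, Mul(-1, -1))), -57)) = Mul(Add(Mul(46, Pow(Add(-8, Mul(-1, 1)), -1)), -14), Add(Add(Mul(1, -5), Add(-1, Mul(-1, -1))), -57)) = Mul(Add(Mul(46, Pow(Add(-8, -1), -1)), -14), Add(Add(-5, Add(-1, 1)), -57)) = Mul(Add(Mul(46, Pow(-9, -1)), -14), Add(Add(-5, 0), -57)) = Mul(Add(Mul(46, Rational(-1, 9)), -14), Add(-5, -57)) = Mul(Add(Rational(-46, 9), -14), -62) = Mul(Rational(-172, 9), -62) = Rational(10664, 9)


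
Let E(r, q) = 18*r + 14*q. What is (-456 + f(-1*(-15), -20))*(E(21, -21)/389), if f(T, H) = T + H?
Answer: -38724/389 ≈ -99.548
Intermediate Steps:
E(r, q) = 14*q + 18*r
f(T, H) = H + T
(-456 + f(-1*(-15), -20))*(E(21, -21)/389) = (-456 + (-20 - 1*(-15)))*((14*(-21) + 18*21)/389) = (-456 + (-20 + 15))*((-294 + 378)*(1/389)) = (-456 - 5)*(84*(1/389)) = -461*84/389 = -38724/389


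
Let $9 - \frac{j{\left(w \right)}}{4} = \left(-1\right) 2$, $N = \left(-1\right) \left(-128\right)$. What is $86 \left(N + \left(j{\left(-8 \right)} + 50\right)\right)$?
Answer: $19092$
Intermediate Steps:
$N = 128$
$j{\left(w \right)} = 44$ ($j{\left(w \right)} = 36 - 4 \left(\left(-1\right) 2\right) = 36 - -8 = 36 + 8 = 44$)
$86 \left(N + \left(j{\left(-8 \right)} + 50\right)\right) = 86 \left(128 + \left(44 + 50\right)\right) = 86 \left(128 + 94\right) = 86 \cdot 222 = 19092$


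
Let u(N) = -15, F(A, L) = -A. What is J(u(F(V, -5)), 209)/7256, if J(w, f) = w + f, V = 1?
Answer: 97/3628 ≈ 0.026736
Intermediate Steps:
J(w, f) = f + w
J(u(F(V, -5)), 209)/7256 = (209 - 15)/7256 = 194*(1/7256) = 97/3628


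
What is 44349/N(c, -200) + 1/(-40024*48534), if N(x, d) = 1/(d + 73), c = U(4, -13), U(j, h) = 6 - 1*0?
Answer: -10940927199227569/1942524816 ≈ -5.6323e+6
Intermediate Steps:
U(j, h) = 6 (U(j, h) = 6 + 0 = 6)
c = 6
N(x, d) = 1/(73 + d)
44349/N(c, -200) + 1/(-40024*48534) = 44349/(1/(73 - 200)) + 1/(-40024*48534) = 44349/(1/(-127)) - 1/40024*1/48534 = 44349/(-1/127) - 1/1942524816 = 44349*(-127) - 1/1942524816 = -5632323 - 1/1942524816 = -10940927199227569/1942524816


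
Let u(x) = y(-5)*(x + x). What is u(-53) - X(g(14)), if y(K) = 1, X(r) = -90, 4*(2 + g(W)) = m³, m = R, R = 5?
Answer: -16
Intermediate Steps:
m = 5
g(W) = 117/4 (g(W) = -2 + (¼)*5³ = -2 + (¼)*125 = -2 + 125/4 = 117/4)
u(x) = 2*x (u(x) = 1*(x + x) = 1*(2*x) = 2*x)
u(-53) - X(g(14)) = 2*(-53) - 1*(-90) = -106 + 90 = -16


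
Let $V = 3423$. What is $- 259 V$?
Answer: $-886557$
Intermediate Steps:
$- 259 V = \left(-259\right) 3423 = -886557$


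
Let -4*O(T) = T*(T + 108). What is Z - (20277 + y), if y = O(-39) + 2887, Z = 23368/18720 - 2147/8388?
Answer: -4331910599/181740 ≈ -23836.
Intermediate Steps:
O(T) = -T*(108 + T)/4 (O(T) = -T*(T + 108)/4 = -T*(108 + T)/4)
Z = 90173/90870 (Z = 23368*(1/18720) - 2147*1/8388 = 2921/2340 - 2147/8388 = 90173/90870 ≈ 0.99233)
y = 14239/4 (y = -¼*(-39)*(108 - 39) + 2887 = -¼*(-39)*69 + 2887 = 2691/4 + 2887 = 14239/4 ≈ 3559.8)
Z - (20277 + y) = 90173/90870 - (20277 + 14239/4) = 90173/90870 - 1*95347/4 = 90173/90870 - 95347/4 = -4331910599/181740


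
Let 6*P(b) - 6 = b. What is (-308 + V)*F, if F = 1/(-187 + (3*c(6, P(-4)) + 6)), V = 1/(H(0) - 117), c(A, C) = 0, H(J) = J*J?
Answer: 36037/21177 ≈ 1.7017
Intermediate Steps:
H(J) = J²
P(b) = 1 + b/6
V = -1/117 (V = 1/(0² - 117) = 1/(0 - 117) = 1/(-117) = -1/117 ≈ -0.0085470)
F = -1/181 (F = 1/(-187 + (3*0 + 6)) = 1/(-187 + (0 + 6)) = 1/(-187 + 6) = 1/(-181) = -1/181 ≈ -0.0055249)
(-308 + V)*F = (-308 - 1/117)*(-1/181) = -36037/117*(-1/181) = 36037/21177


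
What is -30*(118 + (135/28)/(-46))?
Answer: -2277735/644 ≈ -3536.9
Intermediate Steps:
-30*(118 + (135/28)/(-46)) = -30*(118 + (135*(1/28))*(-1/46)) = -30*(118 + (135/28)*(-1/46)) = -30*(118 - 135/1288) = -30*151849/1288 = -2277735/644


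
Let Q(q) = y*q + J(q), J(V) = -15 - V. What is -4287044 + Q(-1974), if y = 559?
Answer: -5388551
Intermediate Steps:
Q(q) = -15 + 558*q (Q(q) = 559*q + (-15 - q) = -15 + 558*q)
-4287044 + Q(-1974) = -4287044 + (-15 + 558*(-1974)) = -4287044 + (-15 - 1101492) = -4287044 - 1101507 = -5388551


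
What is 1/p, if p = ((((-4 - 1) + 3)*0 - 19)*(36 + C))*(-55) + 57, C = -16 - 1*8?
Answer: 1/12597 ≈ 7.9384e-5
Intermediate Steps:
C = -24 (C = -16 - 8 = -24)
p = 12597 (p = ((((-4 - 1) + 3)*0 - 19)*(36 - 24))*(-55) + 57 = (((-5 + 3)*0 - 19)*12)*(-55) + 57 = ((-2*0 - 19)*12)*(-55) + 57 = ((0 - 19)*12)*(-55) + 57 = -19*12*(-55) + 57 = -228*(-55) + 57 = 12540 + 57 = 12597)
1/p = 1/12597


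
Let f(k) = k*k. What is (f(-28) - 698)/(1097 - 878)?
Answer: 86/219 ≈ 0.39269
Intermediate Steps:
f(k) = k²
(f(-28) - 698)/(1097 - 878) = ((-28)² - 698)/(1097 - 878) = (784 - 698)/219 = 86*(1/219) = 86/219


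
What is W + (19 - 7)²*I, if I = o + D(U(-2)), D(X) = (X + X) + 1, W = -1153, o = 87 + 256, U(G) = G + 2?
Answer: 48383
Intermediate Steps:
U(G) = 2 + G
o = 343
D(X) = 1 + 2*X (D(X) = 2*X + 1 = 1 + 2*X)
I = 344 (I = 343 + (1 + 2*(2 - 2)) = 343 + (1 + 2*0) = 343 + (1 + 0) = 343 + 1 = 344)
W + (19 - 7)²*I = -1153 + (19 - 7)²*344 = -1153 + 12²*344 = -1153 + 144*344 = -1153 + 49536 = 48383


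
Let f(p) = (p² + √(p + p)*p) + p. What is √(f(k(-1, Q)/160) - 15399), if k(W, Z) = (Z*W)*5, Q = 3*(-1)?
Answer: √(-15768471 + 24*√3)/32 ≈ 124.09*I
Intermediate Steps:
Q = -3
k(W, Z) = 5*W*Z (k(W, Z) = (W*Z)*5 = 5*W*Z)
f(p) = p + p² + √2*p^(3/2) (f(p) = (p² + √(2*p)*p) + p = (p² + (√2*√p)*p) + p = (p² + √2*p^(3/2)) + p = p + p² + √2*p^(3/2))
√(f(k(-1, Q)/160) - 15399) = √(((5*(-1)*(-3))/160 + ((5*(-1)*(-3))/160)² + √2*((5*(-1)*(-3))/160)^(3/2)) - 15399) = √((15*(1/160) + (15*(1/160))² + √2*(15*(1/160))^(3/2)) - 15399) = √((3/32 + (3/32)² + √2*(3/32)^(3/2)) - 15399) = √((3/32 + 9/1024 + √2*(3*√6/256)) - 15399) = √((3/32 + 9/1024 + 3*√3/128) - 15399) = √((105/1024 + 3*√3/128) - 15399) = √(-15768471/1024 + 3*√3/128)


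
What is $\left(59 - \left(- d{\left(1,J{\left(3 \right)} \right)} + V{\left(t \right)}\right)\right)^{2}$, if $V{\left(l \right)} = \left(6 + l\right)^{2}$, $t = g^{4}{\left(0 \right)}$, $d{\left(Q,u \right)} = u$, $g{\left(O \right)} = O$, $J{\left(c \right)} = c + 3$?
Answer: $841$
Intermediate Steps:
$J{\left(c \right)} = 3 + c$
$t = 0$ ($t = 0^{4} = 0$)
$\left(59 - \left(- d{\left(1,J{\left(3 \right)} \right)} + V{\left(t \right)}\right)\right)^{2} = \left(59 + \left(\left(3 + 3\right) - \left(6 + 0\right)^{2}\right)\right)^{2} = \left(59 + \left(6 - 6^{2}\right)\right)^{2} = \left(59 + \left(6 - 36\right)\right)^{2} = \left(59 - 30\right)^{2} = 29^{2} = 841$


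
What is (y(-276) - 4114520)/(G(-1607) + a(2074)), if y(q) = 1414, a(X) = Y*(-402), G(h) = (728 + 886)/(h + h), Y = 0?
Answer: 6609761342/807 ≈ 8.1905e+6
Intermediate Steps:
G(h) = 807/h (G(h) = 1614/((2*h)) = 1614*(1/(2*h)) = 807/h)
a(X) = 0 (a(X) = 0*(-402) = 0)
(y(-276) - 4114520)/(G(-1607) + a(2074)) = (1414 - 4114520)/(807/(-1607) + 0) = -4113106/(807*(-1/1607) + 0) = -4113106/(-807/1607 + 0) = -4113106/(-807/1607) = -4113106*(-1607/807) = 6609761342/807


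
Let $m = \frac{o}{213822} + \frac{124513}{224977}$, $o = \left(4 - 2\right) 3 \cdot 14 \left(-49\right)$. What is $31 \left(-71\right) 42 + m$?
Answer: $- \frac{105878563790957}{1145357907} \approx -92442.0$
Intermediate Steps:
$o = -4116$ ($o = 2 \cdot 3 \cdot 14 \left(-49\right) = 6 \cdot 14 \left(-49\right) = 84 \left(-49\right) = -4116$)
$m = \frac{611847937}{1145357907}$ ($m = - \frac{4116}{213822} + \frac{124513}{224977} = \left(-4116\right) \frac{1}{213822} + 124513 \cdot \frac{1}{224977} = - \frac{98}{5091} + \frac{124513}{224977} = \frac{611847937}{1145357907} \approx 0.5342$)
$31 \left(-71\right) 42 + m = 31 \left(-71\right) 42 + \frac{611847937}{1145357907} = \left(-2201\right) 42 + \frac{611847937}{1145357907} = -92442 + \frac{611847937}{1145357907} = - \frac{105878563790957}{1145357907}$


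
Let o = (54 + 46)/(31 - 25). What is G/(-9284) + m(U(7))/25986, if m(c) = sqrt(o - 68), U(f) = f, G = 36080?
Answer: -820/211 + I*sqrt(462)/77958 ≈ -3.8863 + 0.00027571*I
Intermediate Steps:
o = 50/3 (o = 100/6 = 100*(1/6) = 50/3 ≈ 16.667)
m(c) = I*sqrt(462)/3 (m(c) = sqrt(50/3 - 68) = sqrt(-154/3) = I*sqrt(462)/3)
G/(-9284) + m(U(7))/25986 = 36080/(-9284) + (I*sqrt(462)/3)/25986 = 36080*(-1/9284) + (I*sqrt(462)/3)*(1/25986) = -820/211 + I*sqrt(462)/77958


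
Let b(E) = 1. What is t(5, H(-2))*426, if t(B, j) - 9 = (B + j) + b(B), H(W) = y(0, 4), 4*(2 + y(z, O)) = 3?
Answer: 11715/2 ≈ 5857.5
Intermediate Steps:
y(z, O) = -5/4 (y(z, O) = -2 + (1/4)*3 = -2 + 3/4 = -5/4)
H(W) = -5/4
t(B, j) = 10 + B + j (t(B, j) = 9 + ((B + j) + 1) = 9 + (1 + B + j) = 10 + B + j)
t(5, H(-2))*426 = (10 + 5 - 5/4)*426 = (55/4)*426 = 11715/2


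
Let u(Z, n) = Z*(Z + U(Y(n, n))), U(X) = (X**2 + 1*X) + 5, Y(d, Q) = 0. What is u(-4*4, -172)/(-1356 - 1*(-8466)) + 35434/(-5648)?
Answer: -62735423/10039320 ≈ -6.2490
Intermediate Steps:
U(X) = 5 + X + X**2 (U(X) = (X**2 + X) + 5 = (X + X**2) + 5 = 5 + X + X**2)
u(Z, n) = Z*(5 + Z) (u(Z, n) = Z*(Z + (5 + 0 + 0**2)) = Z*(Z + (5 + 0 + 0)) = Z*(Z + 5) = Z*(5 + Z))
u(-4*4, -172)/(-1356 - 1*(-8466)) + 35434/(-5648) = ((-4*4)*(5 - 4*4))/(-1356 - 1*(-8466)) + 35434/(-5648) = (-16*(5 - 16))/(-1356 + 8466) + 35434*(-1/5648) = -16*(-11)/7110 - 17717/2824 = 176*(1/7110) - 17717/2824 = 88/3555 - 17717/2824 = -62735423/10039320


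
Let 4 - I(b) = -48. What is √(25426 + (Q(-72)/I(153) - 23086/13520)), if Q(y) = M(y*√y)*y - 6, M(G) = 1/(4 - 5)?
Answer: √1718767970/260 ≈ 159.45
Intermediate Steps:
I(b) = 52 (I(b) = 4 - 1*(-48) = 4 + 48 = 52)
M(G) = -1 (M(G) = 1/(-1) = -1)
Q(y) = -6 - y (Q(y) = -y - 6 = -6 - y)
√(25426 + (Q(-72)/I(153) - 23086/13520)) = √(25426 + ((-6 - 1*(-72))/52 - 23086/13520)) = √(25426 + ((-6 + 72)*(1/52) - 23086*1/13520)) = √(25426 + (66*(1/52) - 11543/6760)) = √(25426 + (33/26 - 11543/6760)) = √(25426 - 2963/6760) = √(171876797/6760) = √1718767970/260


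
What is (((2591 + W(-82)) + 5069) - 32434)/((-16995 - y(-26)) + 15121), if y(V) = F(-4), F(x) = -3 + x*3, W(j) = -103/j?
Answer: 2031365/152438 ≈ 13.326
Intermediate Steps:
F(x) = -3 + 3*x
y(V) = -15 (y(V) = -3 + 3*(-4) = -3 - 12 = -15)
(((2591 + W(-82)) + 5069) - 32434)/((-16995 - y(-26)) + 15121) = (((2591 - 103/(-82)) + 5069) - 32434)/((-16995 - 1*(-15)) + 15121) = (((2591 - 103*(-1/82)) + 5069) - 32434)/((-16995 + 15) + 15121) = (((2591 + 103/82) + 5069) - 32434)/(-16980 + 15121) = ((212565/82 + 5069) - 32434)/(-1859) = (628223/82 - 32434)*(-1/1859) = -2031365/82*(-1/1859) = 2031365/152438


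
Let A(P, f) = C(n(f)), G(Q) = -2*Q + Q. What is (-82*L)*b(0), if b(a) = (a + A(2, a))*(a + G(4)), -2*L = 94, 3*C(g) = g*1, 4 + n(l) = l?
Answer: 61664/3 ≈ 20555.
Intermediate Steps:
n(l) = -4 + l
C(g) = g/3 (C(g) = (g*1)/3 = g/3)
G(Q) = -Q
A(P, f) = -4/3 + f/3 (A(P, f) = (-4 + f)/3 = -4/3 + f/3)
L = -47 (L = -1/2*94 = -47)
b(a) = (-4 + a)*(-4/3 + 4*a/3) (b(a) = (a + (-4/3 + a/3))*(a - 1*4) = (-4/3 + 4*a/3)*(a - 4) = (-4/3 + 4*a/3)*(-4 + a) = (-4 + a)*(-4/3 + 4*a/3))
(-82*L)*b(0) = (-82*(-47))*(16/3 - 20/3*0 + (4/3)*0**2) = 3854*(16/3 + 0 + (4/3)*0) = 3854*(16/3 + 0 + 0) = 3854*(16/3) = 61664/3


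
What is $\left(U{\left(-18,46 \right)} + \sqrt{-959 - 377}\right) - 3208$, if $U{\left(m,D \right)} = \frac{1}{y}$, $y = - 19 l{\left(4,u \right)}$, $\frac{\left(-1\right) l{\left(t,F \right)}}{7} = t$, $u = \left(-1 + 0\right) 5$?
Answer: $- \frac{1706655}{532} + 2 i \sqrt{334} \approx -3208.0 + 36.551 i$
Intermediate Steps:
$u = -5$ ($u = \left(-1\right) 5 = -5$)
$l{\left(t,F \right)} = - 7 t$
$y = 532$ ($y = - 19 \left(\left(-7\right) 4\right) = \left(-19\right) \left(-28\right) = 532$)
$U{\left(m,D \right)} = \frac{1}{532}$
$\left(U{\left(-18,46 \right)} + \sqrt{-959 - 377}\right) - 3208 = \left(\frac{1}{532} + \sqrt{-959 - 377}\right) - 3208 = \left(\frac{1}{532} + \sqrt{-1336}\right) - 3208 = \left(\frac{1}{532} + 2 i \sqrt{334}\right) - 3208 = - \frac{1706655}{532} + 2 i \sqrt{334}$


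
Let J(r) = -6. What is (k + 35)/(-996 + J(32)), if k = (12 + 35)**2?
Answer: -374/167 ≈ -2.2395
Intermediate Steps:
k = 2209 (k = 47**2 = 2209)
(k + 35)/(-996 + J(32)) = (2209 + 35)/(-996 - 6) = 2244/(-1002) = 2244*(-1/1002) = -374/167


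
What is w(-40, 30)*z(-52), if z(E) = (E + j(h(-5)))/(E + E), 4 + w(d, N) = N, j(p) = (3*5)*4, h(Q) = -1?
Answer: -2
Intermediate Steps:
j(p) = 60 (j(p) = 15*4 = 60)
w(d, N) = -4 + N
z(E) = (60 + E)/(2*E) (z(E) = (E + 60)/(E + E) = (60 + E)/((2*E)) = (60 + E)*(1/(2*E)) = (60 + E)/(2*E))
w(-40, 30)*z(-52) = (-4 + 30)*((½)*(60 - 52)/(-52)) = 26*((½)*(-1/52)*8) = 26*(-1/13) = -2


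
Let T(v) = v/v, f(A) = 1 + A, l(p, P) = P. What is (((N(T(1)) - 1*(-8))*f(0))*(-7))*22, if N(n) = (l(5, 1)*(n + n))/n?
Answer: -1540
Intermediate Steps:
T(v) = 1
N(n) = 2 (N(n) = (1*(n + n))/n = (1*(2*n))/n = (2*n)/n = 2)
(((N(T(1)) - 1*(-8))*f(0))*(-7))*22 = (((2 - 1*(-8))*(1 + 0))*(-7))*22 = (((2 + 8)*1)*(-7))*22 = ((10*1)*(-7))*22 = (10*(-7))*22 = -70*22 = -1540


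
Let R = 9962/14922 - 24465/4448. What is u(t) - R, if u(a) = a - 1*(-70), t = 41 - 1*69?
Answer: 1554212053/33186528 ≈ 46.833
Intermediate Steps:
t = -28 (t = 41 - 69 = -28)
u(a) = 70 + a (u(a) = a + 70 = 70 + a)
R = -160377877/33186528 (R = 9962*(1/14922) - 24465*1/4448 = 4981/7461 - 24465/4448 = -160377877/33186528 ≈ -4.8326)
u(t) - R = (70 - 28) - 1*(-160377877/33186528) = 42 + 160377877/33186528 = 1554212053/33186528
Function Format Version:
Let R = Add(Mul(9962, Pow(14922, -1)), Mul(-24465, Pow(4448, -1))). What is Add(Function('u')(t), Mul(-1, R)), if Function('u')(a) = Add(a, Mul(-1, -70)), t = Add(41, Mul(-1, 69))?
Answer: Rational(1554212053, 33186528) ≈ 46.833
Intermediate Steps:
t = -28 (t = Add(41, -69) = -28)
Function('u')(a) = Add(70, a) (Function('u')(a) = Add(a, 70) = Add(70, a))
R = Rational(-160377877, 33186528) (R = Add(Mul(9962, Rational(1, 14922)), Mul(-24465, Rational(1, 4448))) = Add(Rational(4981, 7461), Rational(-24465, 4448)) = Rational(-160377877, 33186528) ≈ -4.8326)
Add(Function('u')(t), Mul(-1, R)) = Add(Add(70, -28), Mul(-1, Rational(-160377877, 33186528))) = Add(42, Rational(160377877, 33186528)) = Rational(1554212053, 33186528)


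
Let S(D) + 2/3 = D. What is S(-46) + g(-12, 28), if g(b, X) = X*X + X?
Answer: 2296/3 ≈ 765.33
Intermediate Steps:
S(D) = -⅔ + D
g(b, X) = X + X² (g(b, X) = X² + X = X + X²)
S(-46) + g(-12, 28) = (-⅔ - 46) + 28*(1 + 28) = -140/3 + 28*29 = -140/3 + 812 = 2296/3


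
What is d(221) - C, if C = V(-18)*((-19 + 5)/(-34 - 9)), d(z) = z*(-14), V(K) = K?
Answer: -132790/43 ≈ -3088.1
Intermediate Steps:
d(z) = -14*z
C = -252/43 (C = -18*(-19 + 5)/(-34 - 9) = -(-252)/(-43) = -(-252)*(-1)/43 = -18*14/43 = -252/43 ≈ -5.8605)
d(221) - C = -14*221 - 1*(-252/43) = -3094 + 252/43 = -132790/43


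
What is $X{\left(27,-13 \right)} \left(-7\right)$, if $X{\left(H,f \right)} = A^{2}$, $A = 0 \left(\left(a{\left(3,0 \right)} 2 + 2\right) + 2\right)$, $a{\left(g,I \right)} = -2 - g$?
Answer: $0$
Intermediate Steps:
$A = 0$ ($A = 0 \left(\left(\left(-2 - 3\right) 2 + 2\right) + 2\right) = 0 \left(\left(\left(-5\right) 2 + 2\right) + 2\right) = 0 \left(\left(-10 + 2\right) + 2\right) = 0 \left(-8 + 2\right) = 0 \left(-6\right) = 0$)
$X{\left(H,f \right)} = 0$ ($X{\left(H,f \right)} = 0^{2} = 0$)
$X{\left(27,-13 \right)} \left(-7\right) = 0 \left(-7\right) = 0$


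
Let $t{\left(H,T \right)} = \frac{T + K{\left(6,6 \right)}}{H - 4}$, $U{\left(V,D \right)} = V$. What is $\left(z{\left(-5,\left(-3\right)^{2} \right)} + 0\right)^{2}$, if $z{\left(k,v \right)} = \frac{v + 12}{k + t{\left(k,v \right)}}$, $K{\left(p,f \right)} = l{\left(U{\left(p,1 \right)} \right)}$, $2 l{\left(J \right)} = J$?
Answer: $\frac{3969}{361} \approx 10.994$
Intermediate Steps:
$l{\left(J \right)} = \frac{J}{2}$
$K{\left(p,f \right)} = \frac{p}{2}$
$t{\left(H,T \right)} = \frac{3 + T}{-4 + H}$ ($t{\left(H,T \right)} = \frac{T + \frac{1}{2} \cdot 6}{H - 4} = \frac{T + 3}{-4 + H} = \frac{3 + T}{-4 + H}$)
$z{\left(k,v \right)} = \frac{12 + v}{k + \frac{3 + v}{-4 + k}}$ ($z{\left(k,v \right)} = \frac{v + 12}{k + \frac{3 + v}{-4 + k}} = \frac{12 + v}{k + \frac{3 + v}{-4 + k}}$)
$\left(z{\left(-5,\left(-3\right)^{2} \right)} + 0\right)^{2} = \left(\frac{\left(-4 - 5\right) \left(12 + \left(-3\right)^{2}\right)}{3 + \left(-3\right)^{2} - 5 \left(-4 - 5\right)} + 0\right)^{2} = \left(\frac{1}{3 + 9 - -45} \left(-9\right) \left(12 + 9\right) + 0\right)^{2} = \left(\frac{1}{3 + 9 + 45} \left(-9\right) 21 + 0\right)^{2} = \left(\frac{1}{57} \left(-9\right) 21 + 0\right)^{2} = \left(- \frac{63}{19} + 0\right)^{2} = \left(- \frac{63}{19}\right)^{2} = \frac{3969}{361}$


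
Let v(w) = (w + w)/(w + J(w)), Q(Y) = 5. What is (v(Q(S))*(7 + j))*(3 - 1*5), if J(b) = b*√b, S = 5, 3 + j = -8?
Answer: -4 + 4*√5 ≈ 4.9443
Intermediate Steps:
j = -11 (j = -3 - 8 = -11)
J(b) = b^(3/2)
v(w) = 2*w/(w + w^(3/2)) (v(w) = (w + w)/(w + w^(3/2)) = (2*w)/(w + w^(3/2)) = 2*w/(w + w^(3/2)))
(v(Q(S))*(7 + j))*(3 - 1*5) = ((2*5/(5 + 5^(3/2)))*(7 - 11))*(3 - 1*5) = ((2*5/(5 + 5*√5))*(-4))*(3 - 5) = ((10/(5 + 5*√5))*(-4))*(-2) = -40/(5 + 5*√5)*(-2) = 80/(5 + 5*√5)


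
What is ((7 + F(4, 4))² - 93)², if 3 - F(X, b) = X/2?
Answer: 841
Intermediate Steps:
F(X, b) = 3 - X/2
((7 + F(4, 4))² - 93)² = ((7 + (3 - ½*4))² - 93)² = ((7 + (3 - 2))² - 93)² = ((7 + 1)² - 93)² = (8² - 93)² = (64 - 93)² = (-29)² = 841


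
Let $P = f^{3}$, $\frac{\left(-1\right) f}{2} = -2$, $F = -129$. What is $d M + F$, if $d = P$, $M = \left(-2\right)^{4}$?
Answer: $895$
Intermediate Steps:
$M = 16$
$f = 4$ ($f = \left(-2\right) \left(-2\right) = 4$)
$P = 64$ ($P = 4^{3} = 64$)
$d = 64$
$d M + F = 64 \cdot 16 - 129 = 1024 - 129 = 895$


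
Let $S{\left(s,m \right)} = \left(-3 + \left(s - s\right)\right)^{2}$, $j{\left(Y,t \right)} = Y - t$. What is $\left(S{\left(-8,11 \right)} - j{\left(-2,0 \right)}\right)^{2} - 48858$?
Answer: $-48737$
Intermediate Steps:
$S{\left(s,m \right)} = 9$ ($S{\left(s,m \right)} = \left(-3 + 0\right)^{2} = \left(-3\right)^{2} = 9$)
$\left(S{\left(-8,11 \right)} - j{\left(-2,0 \right)}\right)^{2} - 48858 = \left(9 - \left(-2 - 0\right)\right)^{2} - 48858 = \left(9 - \left(-2 + 0\right)\right)^{2} - 48858 = \left(9 - -2\right)^{2} - 48858 = \left(9 + 2\right)^{2} - 48858 = 11^{2} - 48858 = 121 - 48858 = -48737$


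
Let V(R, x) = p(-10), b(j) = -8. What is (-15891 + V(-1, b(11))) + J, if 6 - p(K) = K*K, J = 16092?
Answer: 107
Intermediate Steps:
p(K) = 6 - K² (p(K) = 6 - K*K = 6 - K²)
V(R, x) = -94 (V(R, x) = 6 - 1*(-10)² = 6 - 1*100 = 6 - 100 = -94)
(-15891 + V(-1, b(11))) + J = (-15891 - 94) + 16092 = -15985 + 16092 = 107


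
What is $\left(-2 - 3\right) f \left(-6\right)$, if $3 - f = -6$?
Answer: $270$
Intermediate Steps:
$f = 9$ ($f = 3 - -6 = 3 + 6 = 9$)
$\left(-2 - 3\right) f \left(-6\right) = \left(-2 - 3\right) 9 \left(-6\right) = \left(-5\right) 9 \left(-6\right) = \left(-45\right) \left(-6\right) = 270$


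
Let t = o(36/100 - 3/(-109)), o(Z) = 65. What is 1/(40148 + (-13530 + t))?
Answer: 1/26683 ≈ 3.7477e-5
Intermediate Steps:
t = 65
1/(40148 + (-13530 + t)) = 1/(40148 + (-13530 + 65)) = 1/(40148 - 13465) = 1/26683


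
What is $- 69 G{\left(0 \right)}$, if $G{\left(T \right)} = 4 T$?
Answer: $0$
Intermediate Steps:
$- 69 G{\left(0 \right)} = - 69 \cdot 4 \cdot 0 = \left(-69\right) 0 = 0$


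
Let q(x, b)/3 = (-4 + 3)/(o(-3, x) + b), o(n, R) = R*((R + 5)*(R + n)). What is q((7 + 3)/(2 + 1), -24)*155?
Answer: 12555/398 ≈ 31.545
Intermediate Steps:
o(n, R) = R*(5 + R)*(R + n) (o(n, R) = R*((5 + R)*(R + n)) = R*(5 + R)*(R + n))
q(x, b) = -3/(b + x*(-15 + x² + 2*x)) (q(x, b) = 3*((-4 + 3)/(x*(x² + 5*x + 5*(-3) + x*(-3)) + b)) = 3*(-1/(x*(x² + 5*x - 15 - 3*x) + b)) = 3*(-1/(x*(-15 + x² + 2*x) + b)) = 3*(-1/(b + x*(-15 + x² + 2*x))) = -3/(b + x*(-15 + x² + 2*x)))
q((7 + 3)/(2 + 1), -24)*155 = -3/(-24 + ((7 + 3)/(2 + 1))*(-15 + ((7 + 3)/(2 + 1))² + 2*((7 + 3)/(2 + 1))))*155 = -3/(-24 + (10/3)*(-15 + (10/3)² + 2*(10/3)))*155 = -3/(-24 + (10*(⅓))*(-15 + (10*(⅓))² + 2*(10*(⅓))))*155 = -3/(-24 + 10*(-15 + (10/3)² + 2*(10/3))/3)*155 = -3/(-24 + 10*(-15 + 100/9 + 20/3)/3)*155 = -3/(-24 + (10/3)*(25/9))*155 = -3/(-24 + 250/27)*155 = -3/(-398/27)*155 = -3*(-27/398)*155 = (81/398)*155 = 12555/398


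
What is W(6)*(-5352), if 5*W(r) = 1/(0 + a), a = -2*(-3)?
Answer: -892/5 ≈ -178.40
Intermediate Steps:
a = 6
W(r) = 1/30 (W(r) = 1/(5*(0 + 6)) = (⅕)/6 = (⅕)*(⅙) = 1/30)
W(6)*(-5352) = (1/30)*(-5352) = -892/5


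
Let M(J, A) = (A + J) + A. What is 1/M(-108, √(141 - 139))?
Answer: -27/2914 - √2/5828 ≈ -0.0095083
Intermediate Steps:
M(J, A) = J + 2*A
1/M(-108, √(141 - 139)) = 1/(-108 + 2*√(141 - 139)) = 1/(-108 + 2*√2)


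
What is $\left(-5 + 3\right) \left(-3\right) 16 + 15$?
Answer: $111$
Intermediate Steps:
$\left(-5 + 3\right) \left(-3\right) 16 + 15 = \left(-2\right) \left(-3\right) 16 + 15 = 6 \cdot 16 + 15 = 96 + 15 = 111$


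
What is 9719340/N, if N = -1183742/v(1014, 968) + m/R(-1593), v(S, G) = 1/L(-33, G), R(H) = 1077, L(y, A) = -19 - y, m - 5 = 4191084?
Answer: -10467729180/17844270787 ≈ -0.58662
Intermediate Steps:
m = 4191089 (m = 5 + 4191084 = 4191089)
v(S, G) = 1/14 (v(S, G) = 1/(-19 - 1*(-33)) = 1/(-19 + 33) = 1/14)
N = -17844270787/1077 (N = -1183742/1/14 + 4191089/1077 = -1183742*14 + 4191089*(1/1077) = -16572388 + 4191089/1077 = -17844270787/1077 ≈ -1.6568e+7)
9719340/N = 9719340/(-17844270787/1077) = 9719340*(-1077/17844270787) = -10467729180/17844270787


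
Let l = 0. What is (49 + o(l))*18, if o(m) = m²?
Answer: 882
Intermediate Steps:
(49 + o(l))*18 = (49 + 0²)*18 = (49 + 0)*18 = 49*18 = 882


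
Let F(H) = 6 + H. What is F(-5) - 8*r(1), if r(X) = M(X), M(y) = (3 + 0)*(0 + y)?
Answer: -23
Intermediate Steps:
M(y) = 3*y
r(X) = 3*X
F(-5) - 8*r(1) = (6 - 5) - 24 = 1 - 8*3 = 1 - 24 = -23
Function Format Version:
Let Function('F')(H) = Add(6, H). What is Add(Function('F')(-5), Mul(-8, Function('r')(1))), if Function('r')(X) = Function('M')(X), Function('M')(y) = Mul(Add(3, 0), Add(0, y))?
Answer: -23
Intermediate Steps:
Function('M')(y) = Mul(3, y)
Function('r')(X) = Mul(3, X)
Add(Function('F')(-5), Mul(-8, Function('r')(1))) = Add(Add(6, -5), Mul(-8, Mul(3, 1))) = Add(1, Mul(-8, 3)) = Add(1, -24) = -23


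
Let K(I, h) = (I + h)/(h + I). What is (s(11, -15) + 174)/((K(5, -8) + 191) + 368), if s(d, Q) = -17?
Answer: 157/560 ≈ 0.28036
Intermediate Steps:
K(I, h) = 1 (K(I, h) = (I + h)/(I + h) = 1)
(s(11, -15) + 174)/((K(5, -8) + 191) + 368) = (-17 + 174)/((1 + 191) + 368) = 157/(192 + 368) = 157/560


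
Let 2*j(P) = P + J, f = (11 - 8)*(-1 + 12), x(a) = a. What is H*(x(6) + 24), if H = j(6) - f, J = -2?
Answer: -930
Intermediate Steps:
f = 33 (f = 3*11 = 33)
j(P) = -1 + P/2 (j(P) = (P - 2)/2 = (-2 + P)/2 = -1 + P/2)
H = -31 (H = (-1 + (½)*6) - 1*33 = (-1 + 3) - 33 = 2 - 33 = -31)
H*(x(6) + 24) = -31*(6 + 24) = -31*30 = -930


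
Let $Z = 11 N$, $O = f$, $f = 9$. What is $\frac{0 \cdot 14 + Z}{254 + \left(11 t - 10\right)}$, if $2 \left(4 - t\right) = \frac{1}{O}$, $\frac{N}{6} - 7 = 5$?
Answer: $\frac{14256}{5173} \approx 2.7558$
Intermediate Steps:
$N = 72$ ($N = 42 + 6 \cdot 5 = 42 + 30 = 72$)
$O = 9$
$t = \frac{71}{18}$ ($t = 4 - \frac{1}{2 \cdot 9} = 4 - \frac{1}{18} = \frac{71}{18} \approx 3.9444$)
$Z = 792$ ($Z = 11 \cdot 72 = 792$)
$\frac{0 \cdot 14 + Z}{254 + \left(11 t - 10\right)} = \frac{0 \cdot 14 + 792}{254 + \left(11 \cdot \frac{71}{18} - 10\right)} = \frac{0 + 792}{254 + \left(\frac{781}{18} - 10\right)} = \frac{792}{254 + \frac{601}{18}} = \frac{792}{\frac{5173}{18}} = 792 \cdot \frac{18}{5173} = \frac{14256}{5173}$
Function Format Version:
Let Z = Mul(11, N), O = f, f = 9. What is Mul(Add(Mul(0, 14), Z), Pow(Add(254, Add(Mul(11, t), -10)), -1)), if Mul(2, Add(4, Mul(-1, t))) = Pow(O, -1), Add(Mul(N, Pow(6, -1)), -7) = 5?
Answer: Rational(14256, 5173) ≈ 2.7558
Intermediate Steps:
N = 72 (N = Add(42, Mul(6, 5)) = Add(42, 30) = 72)
O = 9
t = Rational(71, 18) (t = Add(4, Mul(Rational(-1, 2), Pow(9, -1))) = Add(4, Mul(Rational(-1, 2), Rational(1, 9))) = Add(4, Rational(-1, 18)) = Rational(71, 18) ≈ 3.9444)
Z = 792 (Z = Mul(11, 72) = 792)
Mul(Add(Mul(0, 14), Z), Pow(Add(254, Add(Mul(11, t), -10)), -1)) = Mul(Add(Mul(0, 14), 792), Pow(Add(254, Add(Mul(11, Rational(71, 18)), -10)), -1)) = Mul(Add(0, 792), Pow(Add(254, Add(Rational(781, 18), -10)), -1)) = Mul(792, Pow(Add(254, Rational(601, 18)), -1)) = Mul(792, Pow(Rational(5173, 18), -1)) = Mul(792, Rational(18, 5173)) = Rational(14256, 5173)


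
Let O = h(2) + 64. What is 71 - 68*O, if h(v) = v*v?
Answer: -4553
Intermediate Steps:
h(v) = v²
O = 68 (O = 2² + 64 = 4 + 64 = 68)
71 - 68*O = 71 - 68*68 = 71 - 4624 = -4553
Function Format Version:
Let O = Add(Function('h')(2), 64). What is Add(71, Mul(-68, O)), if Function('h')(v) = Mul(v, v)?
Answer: -4553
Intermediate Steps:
Function('h')(v) = Pow(v, 2)
O = 68 (O = Add(Pow(2, 2), 64) = Add(4, 64) = 68)
Add(71, Mul(-68, O)) = Add(71, Mul(-68, 68)) = Add(71, -4624) = -4553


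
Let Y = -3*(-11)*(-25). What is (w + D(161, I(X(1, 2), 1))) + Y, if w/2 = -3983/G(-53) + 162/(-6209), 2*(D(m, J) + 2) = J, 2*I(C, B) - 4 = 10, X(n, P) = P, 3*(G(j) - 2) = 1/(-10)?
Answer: -3571039029/732662 ≈ -4874.1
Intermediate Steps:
G(j) = 59/30 (G(j) = 2 + (⅓)/(-10) = 2 + (⅓)*(-⅒) = 2 - 1/30 = 59/30)
I(C, B) = 7 (I(C, B) = 2 + (½)*10 = 2 + 5 = 7)
D(m, J) = -2 + J/2
Y = -825 (Y = 33*(-25) = -825)
w = -1483845936/366331 (w = 2*(-3983/59/30 + 162/(-6209)) = 2*(-3983*30/59 + 162*(-1/6209)) = 2*(-119490/59 - 162/6209) = 2*(-741922968/366331) = -1483845936/366331 ≈ -4050.6)
(w + D(161, I(X(1, 2), 1))) + Y = (-1483845936/366331 + (-2 + (½)*7)) - 825 = (-1483845936/366331 + (-2 + 7/2)) - 825 = (-1483845936/366331 + 3/2) - 825 = -2966592879/732662 - 825 = -3571039029/732662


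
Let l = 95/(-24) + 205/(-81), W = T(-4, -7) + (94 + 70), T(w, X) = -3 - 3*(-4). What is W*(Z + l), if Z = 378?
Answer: 41647847/648 ≈ 64271.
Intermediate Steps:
T(w, X) = 9 (T(w, X) = -3 + 12 = 9)
W = 173 (W = 9 + (94 + 70) = 9 + 164 = 173)
l = -4205/648 (l = 95*(-1/24) + 205*(-1/81) = -95/24 - 205/81 = -4205/648 ≈ -6.4892)
W*(Z + l) = 173*(378 - 4205/648) = 173*(240739/648) = 41647847/648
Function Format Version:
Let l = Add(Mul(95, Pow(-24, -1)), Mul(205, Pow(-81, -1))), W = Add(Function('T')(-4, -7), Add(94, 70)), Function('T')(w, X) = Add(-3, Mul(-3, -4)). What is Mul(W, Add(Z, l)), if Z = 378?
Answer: Rational(41647847, 648) ≈ 64271.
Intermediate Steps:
Function('T')(w, X) = 9 (Function('T')(w, X) = Add(-3, 12) = 9)
W = 173 (W = Add(9, Add(94, 70)) = Add(9, 164) = 173)
l = Rational(-4205, 648) (l = Add(Mul(95, Rational(-1, 24)), Mul(205, Rational(-1, 81))) = Add(Rational(-95, 24), Rational(-205, 81)) = Rational(-4205, 648) ≈ -6.4892)
Mul(W, Add(Z, l)) = Mul(173, Add(378, Rational(-4205, 648))) = Mul(173, Rational(240739, 648)) = Rational(41647847, 648)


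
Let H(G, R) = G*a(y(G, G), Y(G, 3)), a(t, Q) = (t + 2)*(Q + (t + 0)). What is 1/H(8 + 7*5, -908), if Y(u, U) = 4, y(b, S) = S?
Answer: 1/90945 ≈ 1.0996e-5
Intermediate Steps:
a(t, Q) = (2 + t)*(Q + t)
H(G, R) = G*(8 + G² + 6*G) (H(G, R) = G*(G² + 2*4 + 2*G + 4*G) = G*(G² + 8 + 2*G + 4*G) = G*(8 + G² + 6*G))
1/H(8 + 7*5, -908) = 1/((8 + 7*5)*(8 + (8 + 7*5)² + 6*(8 + 7*5))) = 1/((8 + 35)*(8 + (8 + 35)² + 6*(8 + 35))) = 1/(43*(8 + 43² + 6*43)) = 1/(43*(8 + 1849 + 258)) = 1/(43*2115) = 1/90945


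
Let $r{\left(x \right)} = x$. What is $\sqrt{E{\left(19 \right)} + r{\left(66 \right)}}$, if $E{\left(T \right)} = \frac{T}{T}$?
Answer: $\sqrt{67} \approx 8.1853$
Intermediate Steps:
$E{\left(T \right)} = 1$
$\sqrt{E{\left(19 \right)} + r{\left(66 \right)}} = \sqrt{1 + 66} = \sqrt{67}$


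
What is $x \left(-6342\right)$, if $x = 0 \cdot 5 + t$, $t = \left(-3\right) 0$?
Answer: $0$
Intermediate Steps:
$t = 0$
$x = 0$ ($x = 0 \cdot 5 + 0 = 0 + 0 = 0$)
$x \left(-6342\right) = 0 \left(-6342\right) = 0$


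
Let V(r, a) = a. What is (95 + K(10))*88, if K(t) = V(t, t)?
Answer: 9240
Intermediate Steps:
K(t) = t
(95 + K(10))*88 = (95 + 10)*88 = 105*88 = 9240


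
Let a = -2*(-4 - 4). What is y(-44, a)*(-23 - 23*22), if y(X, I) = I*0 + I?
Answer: -8464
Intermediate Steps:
a = 16 (a = -2*(-8) = 16)
y(X, I) = I (y(X, I) = 0 + I = I)
y(-44, a)*(-23 - 23*22) = 16*(-23 - 23*22) = 16*(-23 - 506) = 16*(-529) = -8464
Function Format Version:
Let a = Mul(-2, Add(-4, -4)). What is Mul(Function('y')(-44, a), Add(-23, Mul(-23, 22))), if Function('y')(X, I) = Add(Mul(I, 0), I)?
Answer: -8464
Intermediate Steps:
a = 16 (a = Mul(-2, -8) = 16)
Function('y')(X, I) = I (Function('y')(X, I) = Add(0, I) = I)
Mul(Function('y')(-44, a), Add(-23, Mul(-23, 22))) = Mul(16, Add(-23, Mul(-23, 22))) = Mul(16, Add(-23, -506)) = Mul(16, -529) = -8464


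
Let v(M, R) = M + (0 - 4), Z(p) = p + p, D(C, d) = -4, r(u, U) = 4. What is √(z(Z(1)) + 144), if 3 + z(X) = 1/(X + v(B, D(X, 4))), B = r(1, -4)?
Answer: √566/2 ≈ 11.895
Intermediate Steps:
B = 4
Z(p) = 2*p
v(M, R) = -4 + M (v(M, R) = M - 4 = -4 + M)
z(X) = -3 + 1/X (z(X) = -3 + 1/(X + (-4 + 4)) = -3 + 1/(X + 0) = -3 + 1/X)
√(z(Z(1)) + 144) = √((-3 + 1/(2*1)) + 144) = √((-3 + 1/2) + 144) = √((-3 + ½) + 144) = √(-5/2 + 144) = √(283/2) = √566/2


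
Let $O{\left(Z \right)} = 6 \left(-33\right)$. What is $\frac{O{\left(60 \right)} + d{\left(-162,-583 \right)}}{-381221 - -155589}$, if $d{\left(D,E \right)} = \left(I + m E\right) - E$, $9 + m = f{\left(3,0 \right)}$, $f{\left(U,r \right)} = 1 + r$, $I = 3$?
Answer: $- \frac{1263}{56408} \approx -0.02239$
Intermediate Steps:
$O{\left(Z \right)} = -198$
$m = -8$ ($m = -9 + \left(1 + 0\right) = -9 + 1 = -8$)
$d{\left(D,E \right)} = 3 - 9 E$ ($d{\left(D,E \right)} = \left(3 - 8 E\right) - E = 3 - 9 E$)
$\frac{O{\left(60 \right)} + d{\left(-162,-583 \right)}}{-381221 - -155589} = \frac{-198 + \left(3 - -5247\right)}{-381221 - -155589} = \frac{-198 + \left(3 + 5247\right)}{-381221 + 155589} = \frac{-198 + 5250}{-225632} = 5052 \left(- \frac{1}{225632}\right) = - \frac{1263}{56408}$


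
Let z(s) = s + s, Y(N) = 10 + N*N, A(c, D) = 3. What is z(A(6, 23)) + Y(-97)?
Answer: 9425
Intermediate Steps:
Y(N) = 10 + N²
z(s) = 2*s
z(A(6, 23)) + Y(-97) = 2*3 + (10 + (-97)²) = 6 + (10 + 9409) = 6 + 9419 = 9425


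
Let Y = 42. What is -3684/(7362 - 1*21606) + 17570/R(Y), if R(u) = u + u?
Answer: 1491527/7122 ≈ 209.43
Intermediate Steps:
R(u) = 2*u
-3684/(7362 - 1*21606) + 17570/R(Y) = -3684/(7362 - 1*21606) + 17570/((2*42)) = -3684/(7362 - 21606) + 17570/84 = -3684/(-14244) + 17570*(1/84) = -3684*(-1/14244) + 1255/6 = 307/1187 + 1255/6 = 1491527/7122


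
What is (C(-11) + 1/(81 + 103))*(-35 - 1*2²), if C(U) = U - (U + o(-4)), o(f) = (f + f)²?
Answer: 459225/184 ≈ 2495.8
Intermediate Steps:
o(f) = 4*f² (o(f) = (2*f)² = 4*f²)
C(U) = -64 (C(U) = U - (U + 4*(-4)²) = U - (U + 4*16) = U - (U + 64) = U - (64 + U) = U + (-64 - U) = -64)
(C(-11) + 1/(81 + 103))*(-35 - 1*2²) = (-64 + 1/(81 + 103))*(-35 - 1*2²) = (-64 + 1/184)*(-35 - 1*4) = (-64 + 1/184)*(-35 - 4) = -11775/184*(-39) = 459225/184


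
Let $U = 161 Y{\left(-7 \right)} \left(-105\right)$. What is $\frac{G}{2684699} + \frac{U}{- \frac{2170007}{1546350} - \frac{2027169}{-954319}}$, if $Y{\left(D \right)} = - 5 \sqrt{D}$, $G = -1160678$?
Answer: $- \frac{1160678}{2684699} + \frac{124734487967066250 i \sqrt{7}}{1063833872917} \approx -0.43233 + 3.1021 \cdot 10^{5} i$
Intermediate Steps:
$U = 84525 i \sqrt{7}$ ($U = 161 \left(- 5 \sqrt{-7}\right) \left(-105\right) = 161 \left(- 5 i \sqrt{7}\right) \left(-105\right) = - 805 i \sqrt{7} \left(-105\right) = 84525 i \sqrt{7} \approx 2.2363 \cdot 10^{5} i$)
$\frac{G}{2684699} + \frac{U}{- \frac{2170007}{1546350} - \frac{2027169}{-954319}} = - \frac{1160678}{2684699} + \frac{84525 i \sqrt{7}}{- \frac{2170007}{1546350} - \frac{2027169}{-954319}} = \left(-1160678\right) \frac{1}{2684699} + \frac{84525 i \sqrt{7}}{\left(-2170007\right) \frac{1}{1546350} - - \frac{2027169}{954319}} = - \frac{1160678}{2684699} + \frac{84525 i \sqrt{7}}{- \frac{2170007}{1546350} + \frac{2027169}{954319}} = - \frac{1160678}{2684699} + \frac{84525 i \sqrt{7}}{\frac{1063833872917}{1475711185650}} = - \frac{1160678}{2684699} + 84525 i \sqrt{7} \cdot \frac{1475711185650}{1063833872917} = - \frac{1160678}{2684699} + \frac{124734487967066250 i \sqrt{7}}{1063833872917}$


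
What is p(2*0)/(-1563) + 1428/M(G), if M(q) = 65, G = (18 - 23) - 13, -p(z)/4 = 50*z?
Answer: 1428/65 ≈ 21.969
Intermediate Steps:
p(z) = -200*z
G = -18 (G = -5 - 13 = -18)
p(2*0)/(-1563) + 1428/M(G) = -400*0/(-1563) + 1428/65 = -200*0*(-1/1563) + 1428*(1/65) = 0*(-1/1563) + 1428/65 = 0 + 1428/65 = 1428/65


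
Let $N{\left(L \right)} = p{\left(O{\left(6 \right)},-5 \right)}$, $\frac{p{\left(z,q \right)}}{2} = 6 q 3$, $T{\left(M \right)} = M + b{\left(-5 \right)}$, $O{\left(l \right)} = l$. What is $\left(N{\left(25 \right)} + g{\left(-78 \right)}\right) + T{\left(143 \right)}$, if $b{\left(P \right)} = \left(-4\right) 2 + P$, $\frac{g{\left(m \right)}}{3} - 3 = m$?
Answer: $-275$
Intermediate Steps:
$g{\left(m \right)} = 9 + 3 m$
$b{\left(P \right)} = -8 + P$
$T{\left(M \right)} = -13 + M$ ($T{\left(M \right)} = M - 13 = -13 + M$)
$p{\left(z,q \right)} = 36 q$ ($p{\left(z,q \right)} = 2 \cdot 6 q 3 = 2 \cdot 18 q = 36 q$)
$N{\left(L \right)} = -180$ ($N{\left(L \right)} = 36 \left(-5\right) = -180$)
$\left(N{\left(25 \right)} + g{\left(-78 \right)}\right) + T{\left(143 \right)} = \left(-180 + \left(9 + 3 \left(-78\right)\right)\right) + \left(-13 + 143\right) = \left(-180 + \left(9 - 234\right)\right) + 130 = \left(-180 - 225\right) + 130 = -405 + 130 = -275$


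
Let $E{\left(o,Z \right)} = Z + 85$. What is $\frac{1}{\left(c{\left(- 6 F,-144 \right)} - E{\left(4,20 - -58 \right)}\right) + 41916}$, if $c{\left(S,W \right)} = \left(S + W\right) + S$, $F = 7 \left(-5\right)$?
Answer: $\frac{1}{42029} \approx 2.3793 \cdot 10^{-5}$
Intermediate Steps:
$F = -35$
$c{\left(S,W \right)} = W + 2 S$
$E{\left(o,Z \right)} = 85 + Z$
$\frac{1}{\left(c{\left(- 6 F,-144 \right)} - E{\left(4,20 - -58 \right)}\right) + 41916} = \frac{1}{\left(\left(-144 + 2 \left(\left(-6\right) \left(-35\right)\right)\right) - \left(85 + \left(20 - -58\right)\right)\right) + 41916} = \frac{1}{\left(\left(-144 + 2 \cdot 210\right) - \left(85 + \left(20 + 58\right)\right)\right) + 41916} = \frac{1}{\left(\left(-144 + 420\right) - \left(85 + 78\right)\right) + 41916} = \frac{1}{\left(276 - 163\right) + 41916} = \frac{1}{113 + 41916} = \frac{1}{42029}$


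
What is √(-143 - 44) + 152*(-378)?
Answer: -57456 + I*√187 ≈ -57456.0 + 13.675*I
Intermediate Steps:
√(-143 - 44) + 152*(-378) = √(-187) - 57456 = I*√187 - 57456 = -57456 + I*√187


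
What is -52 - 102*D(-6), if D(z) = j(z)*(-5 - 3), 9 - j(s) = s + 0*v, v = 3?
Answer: 12188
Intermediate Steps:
j(s) = 9 - s (j(s) = 9 - (s + 0*3) = 9 - (s + 0) = 9 - s)
D(z) = -72 + 8*z (D(z) = (9 - z)*(-5 - 3) = (9 - z)*(-8) = -72 + 8*z)
-52 - 102*D(-6) = -52 - 102*(-72 + 8*(-6)) = -52 - 102*(-72 - 48) = -52 - 102*(-120) = -52 + 12240 = 12188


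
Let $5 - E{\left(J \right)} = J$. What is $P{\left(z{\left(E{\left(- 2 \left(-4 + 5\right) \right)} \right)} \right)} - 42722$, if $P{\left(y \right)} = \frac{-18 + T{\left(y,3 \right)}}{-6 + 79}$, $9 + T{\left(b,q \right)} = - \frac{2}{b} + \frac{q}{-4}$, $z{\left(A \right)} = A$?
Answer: $- \frac{87324553}{2044} \approx -42722.0$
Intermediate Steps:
$E{\left(J \right)} = 5 - J$
$T{\left(b,q \right)} = -9 - \frac{2}{b} - \frac{q}{4}$ ($T{\left(b,q \right)} = -9 + \left(- \frac{2}{b} + \frac{q}{-4}\right) = -9 + \left(- \frac{2}{b} + q \left(- \frac{1}{4}\right)\right) = -9 - \left(\frac{2}{b} + \frac{q}{4}\right) = -9 - \frac{2}{b} - \frac{q}{4}$)
$P{\left(y \right)} = - \frac{111}{292} - \frac{2}{73 y}$ ($P{\left(y \right)} = \frac{-18 - \left(\frac{39}{4} + \frac{2}{y}\right)}{-6 + 79} = \frac{-18 - \left(\frac{39}{4} + \frac{2}{y}\right)}{73} = \left(-18 - \left(\frac{39}{4} + \frac{2}{y}\right)\right) \frac{1}{73} = \left(- \frac{111}{4} - \frac{2}{y}\right) \frac{1}{73} = - \frac{111}{292} - \frac{2}{73 y}$)
$P{\left(z{\left(E{\left(- 2 \left(-4 + 5\right) \right)} \right)} \right)} - 42722 = \frac{-8 - 111 \left(5 - - 2 \left(-4 + 5\right)\right)}{292 \left(5 - - 2 \left(-4 + 5\right)\right)} - 42722 = \frac{-8 - 111 \left(5 - \left(-2\right) 1\right)}{292 \left(5 - \left(-2\right) 1\right)} - 42722 = \frac{-8 - 111 \left(5 - -2\right)}{292 \left(5 - -2\right)} - 42722 = \frac{-8 - 111 \left(5 + 2\right)}{292 \left(5 + 2\right)} - 42722 = \frac{-8 - 777}{292 \cdot 7} - 42722 = \frac{1}{292} \cdot \frac{1}{7} \left(-8 - 777\right) - 42722 = \frac{1}{292} \cdot \frac{1}{7} \left(-785\right) - 42722 = - \frac{785}{2044} - 42722 = - \frac{87324553}{2044}$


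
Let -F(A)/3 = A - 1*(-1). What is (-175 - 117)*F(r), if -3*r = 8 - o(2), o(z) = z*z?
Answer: -292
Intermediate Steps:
o(z) = z²
r = -4/3 (r = -(8 - 1*2²)/3 = -(8 - 1*4)/3 = -(8 - 4)/3 = -⅓*4 = -4/3 ≈ -1.3333)
F(A) = -3 - 3*A (F(A) = -3*(A - 1*(-1)) = -3*(A + 1) = -3*(1 + A) = -3 - 3*A)
(-175 - 117)*F(r) = (-175 - 117)*(-3 - 3*(-4/3)) = -292*(-3 + 4) = -292*1 = -292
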